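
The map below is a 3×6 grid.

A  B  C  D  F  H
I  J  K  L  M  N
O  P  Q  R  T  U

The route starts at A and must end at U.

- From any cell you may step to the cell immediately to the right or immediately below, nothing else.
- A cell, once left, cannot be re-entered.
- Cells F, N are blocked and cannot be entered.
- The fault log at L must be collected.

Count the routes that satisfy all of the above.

8

A right/down-only route from A to U makes exactly 2 down-moves and 5 right-moves in some order.
With no other constraints that would be C(7,2) = 21 routes.
Split at L and multiply the segment counts (each segment already excludes blocked cells): A→L: 4; L→U: 2; product = 8.
That gives 8 routes.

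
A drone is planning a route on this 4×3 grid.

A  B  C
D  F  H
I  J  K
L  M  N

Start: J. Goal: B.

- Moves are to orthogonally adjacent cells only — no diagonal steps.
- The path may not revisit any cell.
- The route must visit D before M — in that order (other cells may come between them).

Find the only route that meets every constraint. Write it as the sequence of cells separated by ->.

The waypoints must appear in the order D, M, with no cell reused.
Route from J: up 1 to F, left 1 to D, down 2 to L, right 2 to N, up 3 to C, left 1 to B — 10 moves in all.
Check: order respected (D at step 2, M at step 5).

J -> F -> D -> I -> L -> M -> N -> K -> H -> C -> B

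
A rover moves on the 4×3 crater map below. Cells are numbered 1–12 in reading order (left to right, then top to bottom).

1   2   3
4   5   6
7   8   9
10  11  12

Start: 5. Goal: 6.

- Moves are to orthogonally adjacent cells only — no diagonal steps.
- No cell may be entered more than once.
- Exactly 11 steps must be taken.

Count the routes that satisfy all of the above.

Need simple routes of exactly 11 moves from 5 to 6 (Manhattan distance 1, so 5 moves are spent on a detour and 5 undoing it).
Enumerating: 5 8 9 12 11 10 7 4 1 2 3 6.
That gives 1 route.

1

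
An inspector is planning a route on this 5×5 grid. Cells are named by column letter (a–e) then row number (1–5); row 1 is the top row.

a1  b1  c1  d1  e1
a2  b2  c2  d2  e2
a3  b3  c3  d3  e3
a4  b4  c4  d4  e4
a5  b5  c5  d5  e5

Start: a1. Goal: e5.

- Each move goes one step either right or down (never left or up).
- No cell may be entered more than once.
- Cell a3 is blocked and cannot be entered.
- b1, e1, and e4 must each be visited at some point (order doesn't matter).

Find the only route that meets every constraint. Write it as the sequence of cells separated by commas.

Moves only go right or down, so the column and row indices never decrease.
Route from a1: right 4 to e1, down 4 to e5 — 8 moves in all.
Check: all required cells visited.

a1, b1, c1, d1, e1, e2, e3, e4, e5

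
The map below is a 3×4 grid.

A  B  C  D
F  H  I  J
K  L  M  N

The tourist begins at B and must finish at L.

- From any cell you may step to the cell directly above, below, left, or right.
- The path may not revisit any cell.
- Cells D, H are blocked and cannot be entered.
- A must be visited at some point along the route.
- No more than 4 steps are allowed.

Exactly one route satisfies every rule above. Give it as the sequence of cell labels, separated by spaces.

B A F K L

The 4-move cap with required stops at A leaves no slack for detours.
Route from B: left 1 to A, down 2 to K, right 1 to L — 4 moves in all.
Check: all required cells visited; 4 ≤ 4 moves.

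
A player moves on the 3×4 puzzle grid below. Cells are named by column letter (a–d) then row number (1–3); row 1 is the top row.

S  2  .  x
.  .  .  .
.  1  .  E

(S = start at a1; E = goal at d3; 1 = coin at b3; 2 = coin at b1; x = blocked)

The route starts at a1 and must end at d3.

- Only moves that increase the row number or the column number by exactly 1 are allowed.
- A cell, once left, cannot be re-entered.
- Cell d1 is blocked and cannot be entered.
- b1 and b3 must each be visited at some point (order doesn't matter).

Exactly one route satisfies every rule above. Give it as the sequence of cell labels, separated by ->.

Moves only go right or down, so the column and row indices never decrease.
Route from a1: right to b1, 2× down (reaching b3), 2× right (reaching d3) — 5 moves in all.
Check: all required cells visited.

a1 -> b1 -> b2 -> b3 -> c3 -> d3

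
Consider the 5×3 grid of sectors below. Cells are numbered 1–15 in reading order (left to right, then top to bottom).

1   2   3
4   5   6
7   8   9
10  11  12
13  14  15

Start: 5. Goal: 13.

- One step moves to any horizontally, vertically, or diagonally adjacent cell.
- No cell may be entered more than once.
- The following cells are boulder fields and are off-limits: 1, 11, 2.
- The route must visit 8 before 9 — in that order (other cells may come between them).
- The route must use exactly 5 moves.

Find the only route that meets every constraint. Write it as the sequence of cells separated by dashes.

The waypoints must appear in the order 8, 9, with no cell reused.
Route from 5: down to 8, right to 9, down to 12, down-left to 14, left to 13 — 5 moves in all.
Check: order respected (8 at step 1, 9 at step 2); 5 moves as required.

5 - 8 - 9 - 12 - 14 - 13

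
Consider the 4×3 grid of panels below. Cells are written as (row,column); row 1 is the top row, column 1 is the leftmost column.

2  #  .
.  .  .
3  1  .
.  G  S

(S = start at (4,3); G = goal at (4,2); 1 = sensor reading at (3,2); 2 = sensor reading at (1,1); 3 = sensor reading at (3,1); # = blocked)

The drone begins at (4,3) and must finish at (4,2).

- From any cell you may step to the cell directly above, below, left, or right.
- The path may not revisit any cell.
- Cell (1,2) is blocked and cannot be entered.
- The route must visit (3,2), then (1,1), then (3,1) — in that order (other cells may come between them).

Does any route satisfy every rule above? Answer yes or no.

no

(1,1) must be visited but has only one open neighbour ((2,1)), and it is neither the start nor the goal — the route would have to enter and leave through (2,1), re-entering it.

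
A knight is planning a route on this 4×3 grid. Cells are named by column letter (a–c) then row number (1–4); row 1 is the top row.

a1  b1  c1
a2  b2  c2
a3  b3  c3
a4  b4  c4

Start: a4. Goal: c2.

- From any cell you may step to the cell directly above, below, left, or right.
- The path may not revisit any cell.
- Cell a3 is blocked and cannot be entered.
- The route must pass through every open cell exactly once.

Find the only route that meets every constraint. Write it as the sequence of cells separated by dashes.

a4 - b4 - c4 - c3 - b3 - b2 - a2 - a1 - b1 - c1 - c2

Need to visit all 11 open cells exactly once, starting at a4 and ending at c2.
Cell a1 has only two open neighbours (a2 and b1), so the path must pass straight through it: one of those is the cell it's entered from and the other is where it exits.
Route from a4: 2× right (reaching c4), up to c3, left to b3, up to b2, left to a2, up to a1, 2× right (reaching c1), down to c2 — 10 moves in all.
Check: all 11 open cells covered.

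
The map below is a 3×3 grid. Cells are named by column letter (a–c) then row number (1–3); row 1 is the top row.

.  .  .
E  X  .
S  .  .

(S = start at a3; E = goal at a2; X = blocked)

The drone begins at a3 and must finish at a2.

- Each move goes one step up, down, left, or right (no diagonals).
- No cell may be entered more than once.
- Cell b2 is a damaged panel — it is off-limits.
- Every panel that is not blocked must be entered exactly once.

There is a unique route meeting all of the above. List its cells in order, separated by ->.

Need to visit all 8 open cells exactly once, starting at a3 and ending at a2.
Route from a3: right 2 to c3, up 2 to c1, left 2 to a1, down 1 to a2 — 7 moves in all.
Check: all 8 open cells covered.

a3 -> b3 -> c3 -> c2 -> c1 -> b1 -> a1 -> a2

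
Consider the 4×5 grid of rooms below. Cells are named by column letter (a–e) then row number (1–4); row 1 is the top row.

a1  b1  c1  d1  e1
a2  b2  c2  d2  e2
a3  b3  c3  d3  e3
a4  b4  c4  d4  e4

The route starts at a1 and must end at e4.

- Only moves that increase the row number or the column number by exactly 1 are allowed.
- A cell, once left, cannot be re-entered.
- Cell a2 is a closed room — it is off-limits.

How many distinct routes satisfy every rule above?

20

A right/down-only route from a1 to e4 makes exactly 3 down-moves and 4 right-moves in some order.
With no other constraints that would be C(7,3) = 35 routes.
Subtract routes through each blocked cell (inclusion–exclusion for overlaps): − through a2: 15 → 20.
That gives 20 routes.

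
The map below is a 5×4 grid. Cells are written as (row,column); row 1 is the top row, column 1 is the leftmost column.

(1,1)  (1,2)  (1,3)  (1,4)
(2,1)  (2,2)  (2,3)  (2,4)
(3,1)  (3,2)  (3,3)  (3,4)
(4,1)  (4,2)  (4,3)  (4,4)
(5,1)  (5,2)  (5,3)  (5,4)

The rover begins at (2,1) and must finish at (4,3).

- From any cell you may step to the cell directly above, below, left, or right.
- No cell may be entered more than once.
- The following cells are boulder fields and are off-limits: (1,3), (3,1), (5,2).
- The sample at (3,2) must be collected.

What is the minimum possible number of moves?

4

Any route passes through (3,2) somewhere between (2,1) and (4,3). Summing Manhattan distances along the two legs ((2,1) → (3,2) → (4,3)) gives a lower bound of 2 + 2 = 4 moves.
A route of 4 moves achieves this: (2,1) → (2,2) → (3,2) → (4,2) → (4,3).
Since 4 matches the lower bound, it is optimal.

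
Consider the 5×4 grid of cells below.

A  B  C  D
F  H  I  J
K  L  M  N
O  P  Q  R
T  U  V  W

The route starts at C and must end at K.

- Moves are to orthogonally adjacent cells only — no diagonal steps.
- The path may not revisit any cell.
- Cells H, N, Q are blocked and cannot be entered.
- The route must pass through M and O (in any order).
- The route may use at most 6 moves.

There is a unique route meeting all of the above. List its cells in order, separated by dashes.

C - I - M - L - P - O - K

The budget equals the shortest possible length, so every move has to be on a shortest route through the required cells.
Route from C: down 2 to M, left 1 to L, down 1 to P, left 1 to O, up 1 to K — 6 moves in all.
Check: all required cells visited; 6 ≤ 6 moves.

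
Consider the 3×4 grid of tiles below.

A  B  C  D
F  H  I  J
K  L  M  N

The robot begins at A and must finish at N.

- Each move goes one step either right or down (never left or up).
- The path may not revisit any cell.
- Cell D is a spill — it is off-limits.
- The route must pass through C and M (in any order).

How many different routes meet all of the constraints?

1

A right/down-only route from A to N makes exactly 2 down-moves and 3 right-moves in some order.
With no other constraints that would be C(5,2) = 10 routes.
A monotone route can only reach the required cells in the order C, M, so split there and multiply the segment counts (each segment already excludes blocked cells): A→C: 1; C→M: 1; M→N: 1; product = 1.
That gives 1 route.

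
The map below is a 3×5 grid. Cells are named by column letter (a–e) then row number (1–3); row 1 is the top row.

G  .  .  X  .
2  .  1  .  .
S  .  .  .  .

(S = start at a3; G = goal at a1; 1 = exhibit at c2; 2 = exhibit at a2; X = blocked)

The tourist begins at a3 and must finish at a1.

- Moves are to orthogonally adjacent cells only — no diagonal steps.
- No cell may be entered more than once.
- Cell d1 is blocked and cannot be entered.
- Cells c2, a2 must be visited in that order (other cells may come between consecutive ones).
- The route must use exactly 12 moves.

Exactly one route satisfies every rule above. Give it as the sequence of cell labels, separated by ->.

a3 -> b3 -> c3 -> d3 -> e3 -> e2 -> d2 -> c2 -> c1 -> b1 -> b2 -> a2 -> a1

The waypoints must appear in the order c2, a2, with no cell reused.
Route from a3: right 4 to e3, up 1 to e2, left 2 to c2, up 1 to c1, left 1 to b1, down 1 to b2, left 1 to a2, up 1 to a1 — 12 moves in all.
Check: order respected (1 at step 7, 2 at step 11); 12 moves as required.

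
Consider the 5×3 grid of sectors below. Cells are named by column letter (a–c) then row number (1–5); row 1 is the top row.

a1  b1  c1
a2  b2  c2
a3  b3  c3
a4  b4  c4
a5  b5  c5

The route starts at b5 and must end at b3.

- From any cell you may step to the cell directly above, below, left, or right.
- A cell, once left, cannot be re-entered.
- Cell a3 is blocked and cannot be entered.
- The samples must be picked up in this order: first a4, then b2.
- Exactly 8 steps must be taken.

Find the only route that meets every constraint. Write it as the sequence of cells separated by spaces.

The waypoints must appear in the order a4, b2, with no cell reused.
Route from b5: left to a5, up to a4, 2× right (reaching c4), 2× up (reaching c2), left to b2, down to b3 — 8 moves in all.
Check: order respected (a4 at step 2, b2 at step 7); 8 moves as required.

b5 a5 a4 b4 c4 c3 c2 b2 b3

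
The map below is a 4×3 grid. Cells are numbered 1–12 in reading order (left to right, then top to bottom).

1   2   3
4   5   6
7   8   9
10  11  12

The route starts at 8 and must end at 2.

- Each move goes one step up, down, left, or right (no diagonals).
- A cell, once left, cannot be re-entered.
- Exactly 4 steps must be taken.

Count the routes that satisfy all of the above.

6

Need simple routes of exactly 4 moves from 8 to 2 (Manhattan distance 2, so 1 moves are spent on a detour and 1 undoing it).
Enumerating: 8 5 4 1 2 | 8 5 6 3 2 | 8 7 4 1 2 | 8 7 4 5 2 | 8 9 6 3 2 | 8 9 6 5 2.
That gives 6 routes.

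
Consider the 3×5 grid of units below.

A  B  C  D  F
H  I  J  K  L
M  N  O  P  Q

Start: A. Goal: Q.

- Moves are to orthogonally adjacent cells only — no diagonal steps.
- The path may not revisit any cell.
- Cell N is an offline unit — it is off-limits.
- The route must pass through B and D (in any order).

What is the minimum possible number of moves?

6

Any route passes through B and D in some order between A and Q. Summing Manhattan distances along each leg and taking the cheapest ordering (A → B → D → Q) gives a lower bound of 1 + 2 + 3 = 6 moves.
A route of 6 moves achieves this: A → B → C → D → K → P → Q.
Since 6 matches the lower bound, it is optimal.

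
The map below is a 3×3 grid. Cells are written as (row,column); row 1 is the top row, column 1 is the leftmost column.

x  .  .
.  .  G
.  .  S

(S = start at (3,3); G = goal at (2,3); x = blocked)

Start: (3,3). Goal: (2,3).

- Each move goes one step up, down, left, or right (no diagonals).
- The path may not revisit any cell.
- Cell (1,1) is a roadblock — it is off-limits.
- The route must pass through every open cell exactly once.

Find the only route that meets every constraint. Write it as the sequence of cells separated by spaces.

Need to visit all 8 open cells exactly once, starting at (3,3) and ending at (2,3).
Cell (1,3) has only two open neighbours ((2,3) and (1,2)), so the path must pass straight through it: one of those is the cell it's entered from and the other is where it exits.
Route from (3,3): left 2 to (3,1), up 1 to (2,1), right 1 to (2,2), up 1 to (1,2), right 1 to (1,3), down 1 to (2,3) — 7 moves in all.
Check: all 8 open cells covered.

(3,3) (3,2) (3,1) (2,1) (2,2) (1,2) (1,3) (2,3)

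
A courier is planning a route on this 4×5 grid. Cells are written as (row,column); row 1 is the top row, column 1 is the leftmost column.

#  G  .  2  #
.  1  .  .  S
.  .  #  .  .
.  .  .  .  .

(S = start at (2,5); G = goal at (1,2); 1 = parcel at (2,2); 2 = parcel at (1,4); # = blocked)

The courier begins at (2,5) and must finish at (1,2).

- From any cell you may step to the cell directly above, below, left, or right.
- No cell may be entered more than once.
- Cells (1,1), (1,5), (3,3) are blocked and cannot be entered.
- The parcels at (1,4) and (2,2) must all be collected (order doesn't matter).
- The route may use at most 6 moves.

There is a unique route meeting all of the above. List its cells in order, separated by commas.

(2,5), (2,4), (1,4), (1,3), (2,3), (2,2), (1,2)

The budget equals the shortest possible length, so every move has to be on a shortest route through the required cells.
Route from (2,5): left 1 to (2,4), up 1 to (1,4), left 1 to (1,3), down 1 to (2,3), left 1 to (2,2), up 1 to (1,2) — 6 moves in all.
Check: all required cells visited; 6 ≤ 6 moves.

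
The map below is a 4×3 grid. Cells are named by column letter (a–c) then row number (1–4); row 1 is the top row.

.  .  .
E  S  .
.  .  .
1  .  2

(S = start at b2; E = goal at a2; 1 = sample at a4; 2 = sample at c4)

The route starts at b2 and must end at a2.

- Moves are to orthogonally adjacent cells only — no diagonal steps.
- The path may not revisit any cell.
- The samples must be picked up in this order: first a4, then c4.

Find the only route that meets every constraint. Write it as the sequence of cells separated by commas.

b2, b3, a3, a4, b4, c4, c3, c2, c1, b1, a1, a2

The waypoints must appear in the order a4, c4, with no cell reused.
Route from b2: down to b3, left to a3, down to a4, 2× right (reaching c4), 3× up (reaching c1), 2× left (reaching a1), down to a2 — 11 moves in all.
Check: order respected (1 at step 3, 2 at step 5).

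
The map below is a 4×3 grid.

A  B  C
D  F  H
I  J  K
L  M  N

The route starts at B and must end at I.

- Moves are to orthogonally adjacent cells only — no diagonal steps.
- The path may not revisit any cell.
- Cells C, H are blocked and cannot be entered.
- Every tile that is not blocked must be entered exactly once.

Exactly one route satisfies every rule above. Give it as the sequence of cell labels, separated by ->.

B -> A -> D -> F -> J -> K -> N -> M -> L -> I

Need to visit all 10 open cells exactly once, starting at B and ending at I.
Route from B: left to A, down to D, right to F, down to J, right to K, down to N, 2× left (reaching L), up to I — 9 moves in all.
Check: all 10 open cells covered.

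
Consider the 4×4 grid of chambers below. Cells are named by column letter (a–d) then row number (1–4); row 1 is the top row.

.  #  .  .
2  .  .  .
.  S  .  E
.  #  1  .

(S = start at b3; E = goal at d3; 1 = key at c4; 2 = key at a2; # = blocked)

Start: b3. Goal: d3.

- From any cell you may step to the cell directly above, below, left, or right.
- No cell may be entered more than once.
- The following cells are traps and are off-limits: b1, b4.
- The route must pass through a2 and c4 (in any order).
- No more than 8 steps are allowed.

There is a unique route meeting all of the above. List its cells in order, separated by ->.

b3 -> a3 -> a2 -> b2 -> c2 -> c3 -> c4 -> d4 -> d3

Any route must reach a2 and c4 and still end at d3 within 8 moves, so the order of the required stops is forced.
Route from b3: left 1 to a3, up 1 to a2, right 2 to c2, down 2 to c4, right 1 to d4, up 1 to d3 — 8 moves in all.
Check: all required cells visited; 8 ≤ 8 moves.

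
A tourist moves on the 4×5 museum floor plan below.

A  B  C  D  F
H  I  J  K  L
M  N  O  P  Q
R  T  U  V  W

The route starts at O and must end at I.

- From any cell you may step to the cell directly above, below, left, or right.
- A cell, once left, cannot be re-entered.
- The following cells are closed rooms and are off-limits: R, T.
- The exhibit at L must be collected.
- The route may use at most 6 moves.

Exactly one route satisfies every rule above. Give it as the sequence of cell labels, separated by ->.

O -> P -> Q -> L -> K -> J -> I

The 6-move cap with required stops at L leaves no slack for detours.
Route from O: right 2 to Q, up 1 to L, left 3 to I — 6 moves in all.
Check: all required cells visited; 6 ≤ 6 moves.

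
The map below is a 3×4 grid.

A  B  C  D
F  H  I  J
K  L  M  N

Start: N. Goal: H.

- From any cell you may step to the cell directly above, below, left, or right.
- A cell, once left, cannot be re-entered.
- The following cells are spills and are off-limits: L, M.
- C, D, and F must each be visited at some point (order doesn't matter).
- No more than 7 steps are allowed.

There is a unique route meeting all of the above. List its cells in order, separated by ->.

The 7-move cap with required stops at C, D, F leaves no slack for detours.
Route from N: 2× up (reaching D), 3× left (reaching A), down to F, right to H — 7 moves in all.
Check: all required cells visited; 7 ≤ 7 moves.

N -> J -> D -> C -> B -> A -> F -> H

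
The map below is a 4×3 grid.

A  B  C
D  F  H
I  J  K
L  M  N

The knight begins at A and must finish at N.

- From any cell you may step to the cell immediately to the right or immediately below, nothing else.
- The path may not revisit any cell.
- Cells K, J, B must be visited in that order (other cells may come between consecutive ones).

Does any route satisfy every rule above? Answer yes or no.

J lies to the left of K, so going from K to J would need a leftward move — but moves only go right/down, so K cannot be visited before J.

no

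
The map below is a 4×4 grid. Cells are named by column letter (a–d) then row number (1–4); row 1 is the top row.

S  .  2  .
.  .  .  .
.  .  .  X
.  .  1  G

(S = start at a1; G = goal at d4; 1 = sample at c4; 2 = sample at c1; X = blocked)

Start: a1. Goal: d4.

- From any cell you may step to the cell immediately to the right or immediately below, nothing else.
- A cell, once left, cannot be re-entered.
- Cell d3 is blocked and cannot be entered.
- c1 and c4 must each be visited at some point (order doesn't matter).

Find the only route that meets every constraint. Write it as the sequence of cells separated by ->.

Moves only go right or down, so the column and row indices never decrease.
Route from a1: right 2 to c1, down 3 to c4, right 1 to d4 — 6 moves in all.
Check: all required cells visited.

a1 -> b1 -> c1 -> c2 -> c3 -> c4 -> d4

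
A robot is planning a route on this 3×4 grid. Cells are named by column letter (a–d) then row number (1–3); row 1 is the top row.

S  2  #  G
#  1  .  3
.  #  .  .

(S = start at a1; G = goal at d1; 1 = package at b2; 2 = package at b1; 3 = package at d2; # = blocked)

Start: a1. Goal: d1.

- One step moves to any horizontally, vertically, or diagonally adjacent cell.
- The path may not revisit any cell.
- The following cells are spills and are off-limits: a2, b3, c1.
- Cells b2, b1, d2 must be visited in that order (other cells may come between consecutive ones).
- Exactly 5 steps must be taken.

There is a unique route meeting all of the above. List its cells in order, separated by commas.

The waypoints must appear in the order b2, b1, d2, with no cell reused.
Route from a1: down-right 1 to b2, up 1 to b1, down-right 1 to c2, right 1 to d2, up 1 to d1 — 5 moves in all.
Check: order respected (1 at step 1, 2 at step 2, 3 at step 4); 5 moves as required.

a1, b2, b1, c2, d2, d1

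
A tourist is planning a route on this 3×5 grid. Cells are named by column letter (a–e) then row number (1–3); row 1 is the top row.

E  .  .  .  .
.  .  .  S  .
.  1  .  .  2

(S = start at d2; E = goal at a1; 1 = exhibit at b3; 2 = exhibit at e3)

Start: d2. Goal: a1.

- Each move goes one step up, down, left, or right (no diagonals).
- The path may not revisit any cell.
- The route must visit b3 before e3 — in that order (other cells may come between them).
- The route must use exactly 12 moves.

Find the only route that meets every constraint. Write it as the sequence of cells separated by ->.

d2 -> c2 -> b2 -> b3 -> c3 -> d3 -> e3 -> e2 -> e1 -> d1 -> c1 -> b1 -> a1

The waypoints must appear in the order b3, e3, with no cell reused.
Route from d2: 2× left (reaching b2), down to b3, 3× right (reaching e3), 2× up (reaching e1), 4× left (reaching a1) — 12 moves in all.
Check: order respected (1 at step 3, 2 at step 6); 12 moves as required.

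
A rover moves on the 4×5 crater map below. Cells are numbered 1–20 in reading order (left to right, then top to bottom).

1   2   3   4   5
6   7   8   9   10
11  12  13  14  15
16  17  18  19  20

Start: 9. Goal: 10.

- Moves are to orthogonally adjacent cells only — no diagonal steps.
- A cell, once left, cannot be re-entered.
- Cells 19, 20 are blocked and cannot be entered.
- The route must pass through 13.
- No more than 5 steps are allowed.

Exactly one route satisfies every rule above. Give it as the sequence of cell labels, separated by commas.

9, 8, 13, 14, 15, 10

The budget equals the shortest possible length, so every move has to be on a shortest route through the required cells.
Route from 9: left to 8, down to 13, 2× right (reaching 15), up to 10 — 5 moves in all.
Check: all required cells visited; 5 ≤ 5 moves.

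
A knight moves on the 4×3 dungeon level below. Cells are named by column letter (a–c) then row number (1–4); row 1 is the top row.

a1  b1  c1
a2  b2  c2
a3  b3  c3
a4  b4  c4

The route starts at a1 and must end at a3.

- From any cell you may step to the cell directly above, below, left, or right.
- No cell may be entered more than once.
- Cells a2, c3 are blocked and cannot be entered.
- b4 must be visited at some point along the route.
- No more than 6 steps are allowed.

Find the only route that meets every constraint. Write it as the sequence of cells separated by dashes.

a1 - b1 - b2 - b3 - b4 - a4 - a3

The 6-move cap with required stops at b4 leaves no slack for detours.
Route from a1: right 1 to b1, down 3 to b4, left 1 to a4, up 1 to a3 — 6 moves in all.
Check: all required cells visited; 6 ≤ 6 moves.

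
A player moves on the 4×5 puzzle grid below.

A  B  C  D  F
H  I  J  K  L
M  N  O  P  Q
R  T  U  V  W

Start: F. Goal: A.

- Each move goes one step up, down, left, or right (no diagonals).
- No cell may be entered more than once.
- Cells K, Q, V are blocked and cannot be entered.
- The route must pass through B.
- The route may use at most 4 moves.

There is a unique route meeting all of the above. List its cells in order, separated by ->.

Any route must reach B and still end at A within 4 moves, so the order of the required stops is forced.
Route from F: 4× left (reaching A) — 4 moves in all.
Check: all required cells visited; 4 ≤ 4 moves.

F -> D -> C -> B -> A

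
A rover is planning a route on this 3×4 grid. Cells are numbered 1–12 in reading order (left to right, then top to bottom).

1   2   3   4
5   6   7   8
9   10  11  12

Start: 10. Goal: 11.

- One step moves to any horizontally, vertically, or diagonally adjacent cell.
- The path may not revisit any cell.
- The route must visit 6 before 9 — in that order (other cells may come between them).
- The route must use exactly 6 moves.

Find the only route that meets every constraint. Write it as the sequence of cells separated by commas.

The waypoints must appear in the order 6, 9, with no cell reused.
Route from 10: up 1 to 6, down-left 1 to 9, up 1 to 5, up-right 1 to 2, down-right 1 to 7, down 1 to 11 — 6 moves in all.
Check: order respected (6 at step 1, 9 at step 2); 6 moves as required.

10, 6, 9, 5, 2, 7, 11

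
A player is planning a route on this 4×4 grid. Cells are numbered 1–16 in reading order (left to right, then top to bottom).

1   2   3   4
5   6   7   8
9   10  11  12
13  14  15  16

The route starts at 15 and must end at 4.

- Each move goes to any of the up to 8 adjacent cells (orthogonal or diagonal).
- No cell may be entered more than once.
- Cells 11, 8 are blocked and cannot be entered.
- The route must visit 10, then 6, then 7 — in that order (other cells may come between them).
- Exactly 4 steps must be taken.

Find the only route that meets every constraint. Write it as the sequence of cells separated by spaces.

15 10 6 7 4

The waypoints must appear in the order 10, 6, 7, with no cell reused.
Route from 15: up-left 1 to 10, up 1 to 6, right 1 to 7, up-right 1 to 4 — 4 moves in all.
Check: order respected (10 at step 1, 6 at step 2, 7 at step 3); 4 moves as required.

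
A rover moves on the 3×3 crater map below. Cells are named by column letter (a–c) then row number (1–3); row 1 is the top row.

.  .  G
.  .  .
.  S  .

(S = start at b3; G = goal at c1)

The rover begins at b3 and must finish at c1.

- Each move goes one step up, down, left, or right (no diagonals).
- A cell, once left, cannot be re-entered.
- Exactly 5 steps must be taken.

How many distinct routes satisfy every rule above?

5

Need simple routes of exactly 5 moves from b3 to c1 (Manhattan distance 3, so 1 moves are spent on a detour and 1 undoing it).
Enumerating: b3 b2 a2 a1 b1 c1 | b3 a3 a2 a1 b1 c1 | b3 a3 a2 b2 b1 c1 | b3 a3 a2 b2 c2 c1 | b3 c3 c2 b2 b1 c1.
That gives 5 routes.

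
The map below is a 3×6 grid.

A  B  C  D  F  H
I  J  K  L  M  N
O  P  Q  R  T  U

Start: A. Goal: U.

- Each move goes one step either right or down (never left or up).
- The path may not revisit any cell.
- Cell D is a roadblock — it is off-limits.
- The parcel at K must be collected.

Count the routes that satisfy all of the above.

12

A right/down-only route from A to U makes exactly 2 down-moves and 5 right-moves in some order.
With no other constraints that would be C(7,2) = 21 routes.
Split at K and multiply the segment counts (each segment already excludes blocked cells): A→K: 3; K→U: 4; product = 12.
That gives 12 routes.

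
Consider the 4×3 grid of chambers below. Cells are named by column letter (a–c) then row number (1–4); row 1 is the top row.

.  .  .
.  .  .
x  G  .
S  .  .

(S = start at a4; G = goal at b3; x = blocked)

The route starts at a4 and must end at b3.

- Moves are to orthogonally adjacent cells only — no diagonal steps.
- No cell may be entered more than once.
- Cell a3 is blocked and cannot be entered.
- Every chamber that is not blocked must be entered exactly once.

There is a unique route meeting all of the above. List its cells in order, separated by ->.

Need to visit all 11 open cells exactly once, starting at a4 and ending at b3.
Cell a2 has only two open neighbours (a1 and b2), so the path must pass straight through it: one of those is the cell it's entered from and the other is where it exits.
Route from a4: right 2 to c4, up 3 to c1, left 2 to a1, down 1 to a2, right 1 to b2, down 1 to b3 — 10 moves in all.
Check: all 11 open cells covered.

a4 -> b4 -> c4 -> c3 -> c2 -> c1 -> b1 -> a1 -> a2 -> b2 -> b3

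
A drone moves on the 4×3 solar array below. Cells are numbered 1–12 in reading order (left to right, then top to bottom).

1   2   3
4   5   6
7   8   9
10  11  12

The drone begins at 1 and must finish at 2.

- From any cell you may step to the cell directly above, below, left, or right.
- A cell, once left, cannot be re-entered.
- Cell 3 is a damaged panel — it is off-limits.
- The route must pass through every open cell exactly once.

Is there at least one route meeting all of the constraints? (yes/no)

no

Colour the cells like a checkerboard: each orthogonal step flips colour, so a Hamiltonian route alternates colours. Here there are 5 cells of one colour and 6 of the other, with start on the opposite colour to the goal — the counts and endpoints can't be arranged into an alternating sequence of length 11, so no Hamiltonian route exists.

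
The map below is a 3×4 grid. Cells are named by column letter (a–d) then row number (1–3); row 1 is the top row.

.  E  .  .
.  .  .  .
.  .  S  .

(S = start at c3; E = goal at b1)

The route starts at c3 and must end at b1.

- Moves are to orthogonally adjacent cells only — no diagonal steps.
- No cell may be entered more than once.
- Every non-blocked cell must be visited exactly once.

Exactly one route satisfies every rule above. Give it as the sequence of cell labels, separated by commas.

Need to visit all 12 open cells exactly once, starting at c3 and ending at b1.
Cell d3 has only two open neighbours (d2 and c3), so the path must pass straight through it: one of those is the cell it's entered from and the other is where it exits.
Route from c3: right to d3, 2× up (reaching d1), left to c1, down to c2, left to b2, down to b3, left to a3, 2× up (reaching a1), right to b1 — 11 moves in all.
Check: all 12 open cells covered.

c3, d3, d2, d1, c1, c2, b2, b3, a3, a2, a1, b1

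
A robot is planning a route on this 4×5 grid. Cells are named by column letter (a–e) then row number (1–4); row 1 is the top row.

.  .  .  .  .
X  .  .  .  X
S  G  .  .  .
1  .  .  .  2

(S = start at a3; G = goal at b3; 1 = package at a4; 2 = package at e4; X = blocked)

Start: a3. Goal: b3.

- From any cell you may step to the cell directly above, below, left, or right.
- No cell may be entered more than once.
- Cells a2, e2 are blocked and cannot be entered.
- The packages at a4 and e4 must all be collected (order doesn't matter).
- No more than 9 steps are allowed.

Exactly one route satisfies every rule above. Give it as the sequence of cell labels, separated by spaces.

a3 a4 b4 c4 d4 e4 e3 d3 c3 b3

The 9-move cap with required stops at a4, e4 leaves no slack for detours.
Route from a3: down 1 to a4, right 4 to e4, up 1 to e3, left 3 to b3 — 9 moves in all.
Check: all required cells visited; 9 ≤ 9 moves.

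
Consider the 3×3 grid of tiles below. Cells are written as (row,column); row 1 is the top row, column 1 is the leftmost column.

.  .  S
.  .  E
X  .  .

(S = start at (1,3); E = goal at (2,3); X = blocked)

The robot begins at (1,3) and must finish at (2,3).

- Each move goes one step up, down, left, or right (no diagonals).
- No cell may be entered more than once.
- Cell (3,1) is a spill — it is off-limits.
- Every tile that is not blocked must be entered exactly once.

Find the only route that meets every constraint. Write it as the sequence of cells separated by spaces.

Need to visit all 8 open cells exactly once, starting at (1,3) and ending at (2,3).
Route from (1,3): left 2 to (1,1), down 1 to (2,1), right 1 to (2,2), down 1 to (3,2), right 1 to (3,3), up 1 to (2,3) — 7 moves in all.
Check: all 8 open cells covered.

(1,3) (1,2) (1,1) (2,1) (2,2) (3,2) (3,3) (2,3)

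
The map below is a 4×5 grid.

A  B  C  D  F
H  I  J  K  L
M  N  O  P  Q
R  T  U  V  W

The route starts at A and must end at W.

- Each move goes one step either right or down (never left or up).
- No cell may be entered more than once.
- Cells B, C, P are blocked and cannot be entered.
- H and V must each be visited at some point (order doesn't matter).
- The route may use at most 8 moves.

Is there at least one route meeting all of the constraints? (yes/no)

One route that works: A → H → M → R → T → U → V → W.

yes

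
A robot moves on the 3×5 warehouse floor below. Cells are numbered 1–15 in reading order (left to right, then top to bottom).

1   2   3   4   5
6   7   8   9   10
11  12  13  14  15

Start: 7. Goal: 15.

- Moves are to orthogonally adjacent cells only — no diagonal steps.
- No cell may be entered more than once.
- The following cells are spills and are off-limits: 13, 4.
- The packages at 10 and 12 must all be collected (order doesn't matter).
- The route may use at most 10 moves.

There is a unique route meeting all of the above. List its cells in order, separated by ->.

The budget equals the shortest possible length, so every move has to be on a shortest route through the required cells.
Route from 7: down to 12, left to 11, 2× up (reaching 1), 2× right (reaching 3), down to 8, 2× right (reaching 10), down to 15 — 10 moves in all.
Check: all required cells visited; 10 ≤ 10 moves.

7 -> 12 -> 11 -> 6 -> 1 -> 2 -> 3 -> 8 -> 9 -> 10 -> 15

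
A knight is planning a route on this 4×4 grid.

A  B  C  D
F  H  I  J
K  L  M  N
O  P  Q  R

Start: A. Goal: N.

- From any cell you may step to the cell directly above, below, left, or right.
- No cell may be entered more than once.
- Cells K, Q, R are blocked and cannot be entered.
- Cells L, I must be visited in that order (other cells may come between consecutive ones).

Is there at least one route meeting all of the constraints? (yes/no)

yes

One route that works: A → F → H → L → M → I → J → N.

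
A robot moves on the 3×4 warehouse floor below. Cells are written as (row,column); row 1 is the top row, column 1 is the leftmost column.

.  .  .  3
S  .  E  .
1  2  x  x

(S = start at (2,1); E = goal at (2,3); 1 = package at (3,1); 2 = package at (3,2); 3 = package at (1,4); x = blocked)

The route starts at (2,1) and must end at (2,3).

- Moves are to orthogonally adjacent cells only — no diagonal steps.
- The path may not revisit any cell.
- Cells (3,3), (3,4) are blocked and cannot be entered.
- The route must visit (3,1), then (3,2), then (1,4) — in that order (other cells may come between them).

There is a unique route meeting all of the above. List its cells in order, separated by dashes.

(2,1) - (3,1) - (3,2) - (2,2) - (1,2) - (1,3) - (1,4) - (2,4) - (2,3)

The waypoints must appear in the order (3,1), (3,2), (1,4), with no cell reused.
Route from (2,1): down to (3,1), right to (3,2), 2× up (reaching (1,2)), 2× right (reaching (1,4)), down to (2,4), left to (2,3) — 8 moves in all.
Check: order respected (1 at step 1, 2 at step 2, 3 at step 6).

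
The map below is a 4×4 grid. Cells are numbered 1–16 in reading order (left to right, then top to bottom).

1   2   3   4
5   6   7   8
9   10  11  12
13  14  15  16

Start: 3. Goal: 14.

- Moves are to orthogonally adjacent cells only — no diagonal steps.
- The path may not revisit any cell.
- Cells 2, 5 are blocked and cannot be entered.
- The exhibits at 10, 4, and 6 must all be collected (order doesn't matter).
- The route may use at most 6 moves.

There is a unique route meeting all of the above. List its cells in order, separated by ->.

3 -> 4 -> 8 -> 7 -> 6 -> 10 -> 14

The budget equals the shortest possible length, so every move has to be on a shortest route through the required cells.
Route from 3: right to 4, down to 8, 2× left (reaching 6), 2× down (reaching 14) — 6 moves in all.
Check: all required cells visited; 6 ≤ 6 moves.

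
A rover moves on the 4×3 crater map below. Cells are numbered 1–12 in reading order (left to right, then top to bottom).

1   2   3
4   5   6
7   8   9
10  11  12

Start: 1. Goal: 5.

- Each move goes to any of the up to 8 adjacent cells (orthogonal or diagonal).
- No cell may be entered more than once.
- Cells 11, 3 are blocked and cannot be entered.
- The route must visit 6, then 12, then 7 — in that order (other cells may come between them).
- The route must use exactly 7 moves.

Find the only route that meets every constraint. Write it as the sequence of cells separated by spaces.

The waypoints must appear in the order 6, 12, 7, with no cell reused.
Route from 1: right to 2, down-right to 6, 2× down (reaching 12), up-left to 8, left to 7, up-right to 5 — 7 moves in all.
Check: order respected (6 at step 2, 12 at step 4, 7 at step 6); 7 moves as required.

1 2 6 9 12 8 7 5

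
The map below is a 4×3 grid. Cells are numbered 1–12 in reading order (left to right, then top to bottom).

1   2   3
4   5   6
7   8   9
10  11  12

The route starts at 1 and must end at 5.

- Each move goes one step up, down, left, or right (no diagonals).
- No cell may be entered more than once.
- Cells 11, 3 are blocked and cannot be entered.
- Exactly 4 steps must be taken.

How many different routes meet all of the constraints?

Need simple routes of exactly 4 moves from 1 to 5 (Manhattan distance 2, so 1 moves are spent on a detour and 1 undoing it).
Enumerating: 1 4 7 8 5.
That gives 1 route.

1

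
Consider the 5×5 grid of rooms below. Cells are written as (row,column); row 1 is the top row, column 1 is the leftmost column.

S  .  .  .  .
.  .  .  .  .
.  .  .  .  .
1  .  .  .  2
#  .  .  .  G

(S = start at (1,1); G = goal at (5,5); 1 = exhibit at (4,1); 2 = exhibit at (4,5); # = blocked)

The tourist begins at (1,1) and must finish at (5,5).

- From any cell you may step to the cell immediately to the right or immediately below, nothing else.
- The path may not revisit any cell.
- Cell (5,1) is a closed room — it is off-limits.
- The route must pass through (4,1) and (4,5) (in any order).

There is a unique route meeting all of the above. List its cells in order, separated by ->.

(1,1) -> (2,1) -> (3,1) -> (4,1) -> (4,2) -> (4,3) -> (4,4) -> (4,5) -> (5,5)

Moves only go right or down, so the column and row indices never decrease.
Route from (1,1): 3× down (reaching (4,1)), 4× right (reaching (4,5)), down to (5,5) — 8 moves in all.
Check: all required cells visited.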